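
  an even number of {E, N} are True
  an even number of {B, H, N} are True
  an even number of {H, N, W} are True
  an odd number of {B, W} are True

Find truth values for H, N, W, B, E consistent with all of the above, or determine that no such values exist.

Adding constraints 2, 3, 4 mod 2: every variable appears an even number of times on the left, so the left side is 0.
But the right sides sum to 1 (mod 2). 0 ≠ 1 — the system is inconsistent.

Unsatisfiable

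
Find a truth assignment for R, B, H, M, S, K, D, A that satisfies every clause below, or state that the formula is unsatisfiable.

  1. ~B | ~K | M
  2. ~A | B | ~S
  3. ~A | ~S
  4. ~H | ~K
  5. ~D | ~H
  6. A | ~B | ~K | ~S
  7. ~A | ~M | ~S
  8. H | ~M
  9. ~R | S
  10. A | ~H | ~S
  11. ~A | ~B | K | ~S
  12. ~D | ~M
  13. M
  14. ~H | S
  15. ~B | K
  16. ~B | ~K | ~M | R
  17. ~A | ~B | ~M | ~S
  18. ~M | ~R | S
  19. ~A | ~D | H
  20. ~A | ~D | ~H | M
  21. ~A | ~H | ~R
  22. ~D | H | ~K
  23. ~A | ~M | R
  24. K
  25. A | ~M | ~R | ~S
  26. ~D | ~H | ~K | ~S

Unsatisfiable — no assignment works.

Case H = True:
  (~H | ~K) forces K = False.
  Clause (K) is falsified — contradiction.
Case H = False:
  (H | ~M) forces M = False.
  Clause (M) is falsified — contradiction.
Both cases fail, so the formula is unsatisfiable.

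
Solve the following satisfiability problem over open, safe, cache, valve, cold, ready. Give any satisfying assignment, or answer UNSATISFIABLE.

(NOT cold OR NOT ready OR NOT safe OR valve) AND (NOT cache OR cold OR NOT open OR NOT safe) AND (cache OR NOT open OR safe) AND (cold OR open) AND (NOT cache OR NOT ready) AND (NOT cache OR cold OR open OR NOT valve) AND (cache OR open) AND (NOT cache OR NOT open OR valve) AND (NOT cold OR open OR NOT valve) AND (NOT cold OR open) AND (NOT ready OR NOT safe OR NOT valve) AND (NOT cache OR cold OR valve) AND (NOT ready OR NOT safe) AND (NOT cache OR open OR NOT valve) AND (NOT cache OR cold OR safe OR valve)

Set open = True.
Set safe = True.
  then (NOT ready OR NOT safe) forces ready = False.
Set cache = True.
  then (NOT cache OR cold OR NOT open OR NOT safe) forces cold = True.
  then (NOT cache OR NOT open OR valve) forces valve = True.
All clauses satisfied.

open=T, safe=T, cache=T, valve=T, cold=T, ready=F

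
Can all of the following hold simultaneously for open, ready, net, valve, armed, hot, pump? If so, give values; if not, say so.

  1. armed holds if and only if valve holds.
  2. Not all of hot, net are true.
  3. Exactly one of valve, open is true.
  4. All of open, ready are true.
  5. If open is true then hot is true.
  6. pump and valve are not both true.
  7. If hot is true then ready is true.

open: True, ready: True, net: False, valve: False, armed: False, hot: True, pump: True

  (1) armed=F, valve=F — same ✓
  (2) {hot, net}: 1/2 true — not all ✓
  (3) {valve, open}: 1 true — exactly one ✓
  (4) {open, ready}: all 2 true ✓
  (5) open=T ⇒ hot: T ✓
  (6) pump=T, valve=F — not both ✓
  (7) hot=T ⇒ ready: T ✓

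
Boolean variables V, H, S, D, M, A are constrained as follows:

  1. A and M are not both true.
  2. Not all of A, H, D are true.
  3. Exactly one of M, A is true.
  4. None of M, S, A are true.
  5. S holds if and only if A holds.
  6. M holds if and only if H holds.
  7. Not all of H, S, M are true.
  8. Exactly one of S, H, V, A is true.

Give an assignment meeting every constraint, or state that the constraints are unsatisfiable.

Unsatisfiable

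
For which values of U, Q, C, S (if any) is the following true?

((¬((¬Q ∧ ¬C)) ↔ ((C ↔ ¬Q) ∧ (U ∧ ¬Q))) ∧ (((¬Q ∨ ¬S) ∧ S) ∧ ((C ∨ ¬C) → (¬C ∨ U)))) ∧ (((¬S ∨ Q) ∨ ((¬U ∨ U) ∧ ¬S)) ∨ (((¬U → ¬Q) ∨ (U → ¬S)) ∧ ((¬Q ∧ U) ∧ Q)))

No satisfying assignment exists.

Case Q = True: the conjunct ¬((¬Q ∧ ¬C)) ↔ ((C ↔ ¬Q) ∧ (U ∧ ¬Q)) becomes ¬False ↔ (¬C ∧ False) = False.
Case Q = False: the formula simplifies to ((¬(¬C) ↔ (C ∧ U)) ∧ (S ∧ ((C ∨ ¬C) → (¬C ∨ U)))) ∧ (¬S ∨ ((¬U ∨ U) ∧ ¬S)).
  S = True: the conjunct ¬S ∨ ((¬U ∨ U) ∧ ¬S) becomes ¬True ∨ ((¬U ∨ U) ∧ False) = False.
  S = False: the conjunct S is False.
Both cases fail — unsatisfiable.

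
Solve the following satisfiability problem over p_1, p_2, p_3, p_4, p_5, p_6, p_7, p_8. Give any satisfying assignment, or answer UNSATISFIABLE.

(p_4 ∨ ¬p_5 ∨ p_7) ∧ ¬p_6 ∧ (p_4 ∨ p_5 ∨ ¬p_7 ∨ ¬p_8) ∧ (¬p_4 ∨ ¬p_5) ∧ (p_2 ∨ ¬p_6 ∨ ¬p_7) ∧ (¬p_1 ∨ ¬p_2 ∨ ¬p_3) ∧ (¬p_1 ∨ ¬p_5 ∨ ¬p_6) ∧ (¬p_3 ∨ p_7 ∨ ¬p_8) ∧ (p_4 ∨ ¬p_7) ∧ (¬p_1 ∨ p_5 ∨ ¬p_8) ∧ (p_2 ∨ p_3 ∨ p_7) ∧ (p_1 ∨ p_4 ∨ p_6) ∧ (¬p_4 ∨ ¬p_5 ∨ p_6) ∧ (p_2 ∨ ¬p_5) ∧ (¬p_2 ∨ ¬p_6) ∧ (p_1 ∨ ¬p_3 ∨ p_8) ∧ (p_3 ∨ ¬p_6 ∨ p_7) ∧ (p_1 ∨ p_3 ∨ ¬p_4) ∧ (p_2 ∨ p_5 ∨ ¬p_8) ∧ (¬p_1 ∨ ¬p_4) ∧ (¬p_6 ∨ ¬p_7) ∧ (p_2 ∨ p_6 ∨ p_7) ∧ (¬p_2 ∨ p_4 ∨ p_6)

p_1=F, p_2=T, p_3=T, p_4=T, p_5=F, p_6=F, p_7=T, p_8=T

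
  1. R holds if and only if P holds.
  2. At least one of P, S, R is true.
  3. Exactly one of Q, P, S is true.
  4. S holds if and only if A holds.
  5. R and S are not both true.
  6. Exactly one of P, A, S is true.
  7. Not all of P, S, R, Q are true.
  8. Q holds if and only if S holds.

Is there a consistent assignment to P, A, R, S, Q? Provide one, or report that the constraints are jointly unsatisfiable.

P = True, A = False, R = True, S = False, Q = False

  (1) R=T, P=T — same ✓
  (2) {P, S, R}: 2 true — at least one ✓
  (3) {Q, P, S}: 1 true — exactly one ✓
  (4) S=F, A=F — same ✓
  (5) R=T, S=F — not both ✓
  (6) {P, A, S}: 1 true — exactly one ✓
  (7) {P, S, R, Q}: 2/4 true — not all ✓
  (8) Q=F, S=F — same ✓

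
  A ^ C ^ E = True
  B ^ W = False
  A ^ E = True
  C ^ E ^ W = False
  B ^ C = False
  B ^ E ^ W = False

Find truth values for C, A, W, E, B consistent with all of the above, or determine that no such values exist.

C: False; A: True; W: False; E: False; B: False

A ^ C ^ E = T ^ F ^ F = True ✓
B ^ W = F ^ F = False ✓
A ^ E = T ^ F = True ✓
C ^ E ^ W = F ^ F ^ F = False ✓
B ^ C = F ^ F = False ✓
B ^ E ^ W = F ^ F ^ F = False ✓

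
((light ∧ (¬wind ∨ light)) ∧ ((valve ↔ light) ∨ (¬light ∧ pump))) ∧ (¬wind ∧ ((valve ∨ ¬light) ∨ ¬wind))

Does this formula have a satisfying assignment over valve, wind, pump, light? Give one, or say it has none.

valve=T, wind=F, pump=F, light=T

  (light ∧ (¬wind ∨ light)) ∧ ((valve ↔ light) ∨ (¬light ∧ pump)) = True
    light ∧ (¬wind ∨ light) = True
      ¬wind ∨ light = True
        ¬wind = True
    (valve ↔ light) ∨ (¬light ∧ pump) = True
      valve ↔ light = True
      ¬light ∧ pump = False
        ¬light = False
  ¬wind ∧ ((valve ∨ ¬light) ∨ ¬wind) = True
    ¬wind = True
    (valve ∨ ¬light) ∨ ¬wind = True
      valve ∨ ¬light = True
        ¬light = False
      ¬wind = True
Both conjuncts True, so the formula holds.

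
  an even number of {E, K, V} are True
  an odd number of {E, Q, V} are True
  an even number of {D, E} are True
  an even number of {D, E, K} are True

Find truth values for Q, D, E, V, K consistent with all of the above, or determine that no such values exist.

Q = True, D = True, E = True, V = True, K = False

{E, K, V}: 2 true → even ✓
{E, Q, V}: 3 true → odd ✓
{D, E}: 2 true → even ✓
{D, E, K}: 2 true → even ✓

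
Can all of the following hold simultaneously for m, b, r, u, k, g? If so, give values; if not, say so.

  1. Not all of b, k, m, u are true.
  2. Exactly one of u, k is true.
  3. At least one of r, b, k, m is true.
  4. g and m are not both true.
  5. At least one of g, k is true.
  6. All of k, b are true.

m = True, b = True, r = True, u = False, k = True, g = False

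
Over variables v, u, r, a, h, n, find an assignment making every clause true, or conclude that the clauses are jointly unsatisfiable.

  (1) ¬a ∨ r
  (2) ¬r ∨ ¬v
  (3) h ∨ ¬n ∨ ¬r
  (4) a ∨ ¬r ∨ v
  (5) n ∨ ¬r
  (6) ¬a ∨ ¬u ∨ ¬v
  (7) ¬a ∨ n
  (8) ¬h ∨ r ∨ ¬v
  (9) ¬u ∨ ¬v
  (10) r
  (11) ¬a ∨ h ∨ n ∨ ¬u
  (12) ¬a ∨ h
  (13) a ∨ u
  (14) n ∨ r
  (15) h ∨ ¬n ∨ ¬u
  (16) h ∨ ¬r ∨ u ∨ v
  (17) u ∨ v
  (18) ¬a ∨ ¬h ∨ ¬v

Unit clause (r) forces r = True.
In (¬r ∨ ¬v) only ¬v is left, so v = False.
In (a ∨ ¬r ∨ v) only a is left, so a = True.
In (n ∨ ¬r) only n is left, so n = True.
In (¬a ∨ h) only h is left, so h = True.
In (u ∨ v) only u is left, so u = True.
All clauses satisfied.

v: False, u: True, r: True, a: True, h: True, n: True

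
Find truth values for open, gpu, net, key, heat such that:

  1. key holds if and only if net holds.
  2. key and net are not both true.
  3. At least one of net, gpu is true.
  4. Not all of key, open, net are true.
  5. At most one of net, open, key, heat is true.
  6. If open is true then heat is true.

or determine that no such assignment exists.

open=F, gpu=T, net=F, key=F, heat=F

  (1) key=F, net=F — same ✓
  (2) key=F, net=F — not both ✓
  (3) {net, gpu}: 1 true — at least one ✓
  (4) {key, open, net}: 0/3 true — not all ✓
  (5) {net, open, key, heat}: 0 true — at most one ✓
  (6) open=F ⇒ heat: vacuous ✓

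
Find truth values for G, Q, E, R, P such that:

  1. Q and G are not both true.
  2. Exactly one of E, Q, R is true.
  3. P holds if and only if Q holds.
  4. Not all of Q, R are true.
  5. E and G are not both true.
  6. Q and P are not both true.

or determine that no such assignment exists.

G = False; Q = False; E = False; R = True; P = False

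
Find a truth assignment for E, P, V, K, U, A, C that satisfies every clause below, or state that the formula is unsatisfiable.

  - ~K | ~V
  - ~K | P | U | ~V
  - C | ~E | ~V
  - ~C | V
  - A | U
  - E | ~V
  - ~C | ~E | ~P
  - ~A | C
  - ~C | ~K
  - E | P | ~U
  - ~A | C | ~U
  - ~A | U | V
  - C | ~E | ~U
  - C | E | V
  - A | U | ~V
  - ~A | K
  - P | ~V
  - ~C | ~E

Case E = True:
  (~C | ~E) forces C = False.
  (C | ~E | ~V) forces V = False.
  (~A | C) forces A = False.
  (A | U) forces U = True.
  Clause (C | ~E | ~U) is falsified — contradiction.
Case E = False:
  (E | ~V) forces V = False.
  (~C | V) forces C = False.
  Clause (C | E | V) is falsified — contradiction.
Both cases fail, so the formula is unsatisfiable.

Unsatisfiable — no assignment works.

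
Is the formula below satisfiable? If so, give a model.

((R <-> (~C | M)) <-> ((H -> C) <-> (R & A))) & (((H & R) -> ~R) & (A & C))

A=T, H=F, R=T, M=T, C=T

  (R <-> (~C | M)) <-> ((H -> C) <-> (R & A)) = True
    R <-> (~C | M) = True
      ~C | M = True
        ~C = False
    (H -> C) <-> (R & A) = True
      H -> C = True
      R & A = True
  ((H & R) -> ~R) & (A & C) = True
    (H & R) -> ~R = True
      H & R = False
      ~R = False
    A & C = True
Both conjuncts True, so the formula holds.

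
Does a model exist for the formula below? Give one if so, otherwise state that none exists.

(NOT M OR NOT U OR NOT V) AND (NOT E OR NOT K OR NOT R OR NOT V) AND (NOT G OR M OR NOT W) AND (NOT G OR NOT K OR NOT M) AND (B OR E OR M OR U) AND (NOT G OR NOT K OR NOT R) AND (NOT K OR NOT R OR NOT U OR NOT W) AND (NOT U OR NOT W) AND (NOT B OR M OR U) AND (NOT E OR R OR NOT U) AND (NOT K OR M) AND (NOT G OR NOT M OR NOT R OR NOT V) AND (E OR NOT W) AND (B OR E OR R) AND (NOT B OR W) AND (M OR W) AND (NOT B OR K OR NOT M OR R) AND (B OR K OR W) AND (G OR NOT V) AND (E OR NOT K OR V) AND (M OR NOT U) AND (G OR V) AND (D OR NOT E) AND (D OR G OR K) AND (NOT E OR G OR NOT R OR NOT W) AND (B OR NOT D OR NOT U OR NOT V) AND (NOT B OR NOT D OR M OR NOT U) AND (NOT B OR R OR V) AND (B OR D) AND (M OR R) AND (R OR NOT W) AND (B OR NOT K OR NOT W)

B = False, G = True, R = True, M = True, E = True, D = True, W = True, K = False, V = False, U = False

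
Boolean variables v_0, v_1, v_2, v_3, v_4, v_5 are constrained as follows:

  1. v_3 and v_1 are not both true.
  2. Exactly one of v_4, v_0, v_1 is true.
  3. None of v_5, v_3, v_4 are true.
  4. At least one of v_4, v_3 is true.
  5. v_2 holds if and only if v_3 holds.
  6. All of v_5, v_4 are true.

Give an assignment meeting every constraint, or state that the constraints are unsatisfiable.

Case v_4 = True:
  Constraint (3) is violated (v_4=T) — contradiction.
Case v_4 = False:
  Constraint (6) is violated (v_4=F) — contradiction.
Both cases fail — unsatisfiable.

Unsatisfiable — no assignment works.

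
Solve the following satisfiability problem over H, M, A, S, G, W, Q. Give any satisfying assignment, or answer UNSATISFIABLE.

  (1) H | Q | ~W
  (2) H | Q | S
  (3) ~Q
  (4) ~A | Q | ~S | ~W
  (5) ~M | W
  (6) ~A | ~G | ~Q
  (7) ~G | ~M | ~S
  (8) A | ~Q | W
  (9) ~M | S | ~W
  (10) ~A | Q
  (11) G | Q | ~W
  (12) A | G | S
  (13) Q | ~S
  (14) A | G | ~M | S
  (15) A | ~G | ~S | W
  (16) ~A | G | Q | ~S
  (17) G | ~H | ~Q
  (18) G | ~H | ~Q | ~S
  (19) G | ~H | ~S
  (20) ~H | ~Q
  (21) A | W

Unit clause (~Q) forces Q = False.
In (~A | Q) only ~A is left, so A = False.
In (Q | ~S) only ~S is left, so S = False.
In (A | W) only W is left, so W = True.
In (H | Q | ~W) only H is left, so H = True.
In (~M | S | ~W) only ~M is left, so M = False.
In (G | Q | ~W) only G is left, so G = True.
All clauses satisfied.

H=T, M=F, A=F, S=F, G=T, W=T, Q=F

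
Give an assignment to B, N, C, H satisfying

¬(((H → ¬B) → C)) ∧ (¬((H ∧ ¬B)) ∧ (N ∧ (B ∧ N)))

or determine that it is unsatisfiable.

B = True; N = True; C = False; H = False

  ¬(((H → ¬B) → C)) = True
    (H → ¬B) → C = False
      H → ¬B = True
        ¬B = False
  ¬((H ∧ ¬B)) ∧ (N ∧ (B ∧ N)) = True
    ¬((H ∧ ¬B)) = True
      H ∧ ¬B = False
        ¬B = False
    N ∧ (B ∧ N) = True
      B ∧ N = True
Both conjuncts True, so the formula holds.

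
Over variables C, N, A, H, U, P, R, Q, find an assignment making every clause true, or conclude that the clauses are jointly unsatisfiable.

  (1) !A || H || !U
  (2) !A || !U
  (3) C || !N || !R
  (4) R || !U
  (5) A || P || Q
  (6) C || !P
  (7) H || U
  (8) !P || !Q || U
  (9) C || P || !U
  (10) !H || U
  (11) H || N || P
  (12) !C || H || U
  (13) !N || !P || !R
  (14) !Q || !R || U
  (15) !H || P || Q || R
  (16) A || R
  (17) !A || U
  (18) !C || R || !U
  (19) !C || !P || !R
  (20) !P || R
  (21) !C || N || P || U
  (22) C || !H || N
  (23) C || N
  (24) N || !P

C: True, N: True, A: False, H: False, U: True, P: False, R: True, Q: True

Set C = True.
Set N = True.
Set A = False.
  then (A || R) forces R = True.
  then (!C || !P || !R) forces P = False.
  then (A || P || Q) forces Q = True.
  then (!Q || !R || U) forces U = True.
Set H = False.
All clauses satisfied.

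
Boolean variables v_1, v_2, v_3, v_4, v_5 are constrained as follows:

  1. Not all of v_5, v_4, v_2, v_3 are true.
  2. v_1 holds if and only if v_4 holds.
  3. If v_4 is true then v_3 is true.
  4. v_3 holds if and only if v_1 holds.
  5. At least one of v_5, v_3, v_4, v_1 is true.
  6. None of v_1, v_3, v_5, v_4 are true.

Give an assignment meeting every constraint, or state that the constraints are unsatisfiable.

Case v_5 = True:
  Constraint (6) is violated (v_5=T) — contradiction.
Case v_5 = False:
  (6) forces v_1 = False.
  (2) with v_1=F forces v_4 = False.
  (4) with v_1=F forces v_3 = False.
  Constraint (5) is violated (v_5=F, v_3=F, v_4=F, v_1=F) — contradiction.
Both cases fail — unsatisfiable.

Unsatisfiable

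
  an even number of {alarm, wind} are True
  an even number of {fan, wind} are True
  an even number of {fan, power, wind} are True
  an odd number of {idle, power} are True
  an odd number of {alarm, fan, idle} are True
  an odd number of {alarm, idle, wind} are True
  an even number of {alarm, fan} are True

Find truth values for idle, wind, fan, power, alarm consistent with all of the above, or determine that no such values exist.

idle = True, wind = True, fan = True, power = False, alarm = True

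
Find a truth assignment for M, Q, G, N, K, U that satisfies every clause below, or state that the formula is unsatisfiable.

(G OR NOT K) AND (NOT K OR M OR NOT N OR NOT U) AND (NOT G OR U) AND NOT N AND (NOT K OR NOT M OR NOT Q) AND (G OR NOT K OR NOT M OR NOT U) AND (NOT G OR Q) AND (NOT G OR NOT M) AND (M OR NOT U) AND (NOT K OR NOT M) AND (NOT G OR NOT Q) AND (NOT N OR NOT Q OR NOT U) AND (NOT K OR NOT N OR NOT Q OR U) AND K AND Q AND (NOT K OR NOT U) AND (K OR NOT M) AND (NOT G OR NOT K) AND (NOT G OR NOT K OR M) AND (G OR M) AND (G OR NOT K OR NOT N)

Unsatisfiable

Case K = True:
  (G OR NOT K) forces G = True.
  Clause (NOT G OR NOT K) is falsified — contradiction.
Case K = False:
  Clause (K) is falsified — contradiction.
Both cases fail, so the formula is unsatisfiable.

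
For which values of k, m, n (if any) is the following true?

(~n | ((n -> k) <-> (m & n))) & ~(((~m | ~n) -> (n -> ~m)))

The formula is unsatisfiable.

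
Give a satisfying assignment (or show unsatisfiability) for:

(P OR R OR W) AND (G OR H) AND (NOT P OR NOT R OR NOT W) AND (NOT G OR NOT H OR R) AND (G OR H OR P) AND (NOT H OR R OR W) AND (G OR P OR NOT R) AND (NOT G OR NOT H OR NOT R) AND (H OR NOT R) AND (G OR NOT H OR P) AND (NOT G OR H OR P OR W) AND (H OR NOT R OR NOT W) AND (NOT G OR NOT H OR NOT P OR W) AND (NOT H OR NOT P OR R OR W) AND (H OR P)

Set G = True.
Try H = True:
  (NOT G OR NOT H OR R) forces R = True.
  clause (NOT G OR NOT H OR NOT R) is falsified — backtrack.
So H = False.
  then (H OR NOT R) forces R = False.
  then (H OR P) forces P = True.
Set W = False.
All clauses satisfied.

G = True; H = False; W = False; P = True; R = False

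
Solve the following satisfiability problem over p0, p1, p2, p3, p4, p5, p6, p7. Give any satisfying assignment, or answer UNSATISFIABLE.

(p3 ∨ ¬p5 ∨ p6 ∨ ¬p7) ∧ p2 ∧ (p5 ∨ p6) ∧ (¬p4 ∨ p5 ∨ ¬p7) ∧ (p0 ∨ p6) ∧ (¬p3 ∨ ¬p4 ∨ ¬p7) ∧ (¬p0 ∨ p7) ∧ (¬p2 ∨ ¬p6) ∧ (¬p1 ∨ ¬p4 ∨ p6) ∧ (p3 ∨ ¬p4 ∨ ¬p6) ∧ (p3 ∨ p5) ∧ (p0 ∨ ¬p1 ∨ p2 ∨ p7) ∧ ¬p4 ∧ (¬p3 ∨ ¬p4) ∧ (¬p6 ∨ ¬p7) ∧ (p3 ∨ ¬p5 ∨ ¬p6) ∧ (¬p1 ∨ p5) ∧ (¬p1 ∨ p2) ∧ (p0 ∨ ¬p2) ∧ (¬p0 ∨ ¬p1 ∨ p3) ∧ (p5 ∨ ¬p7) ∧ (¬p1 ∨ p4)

Unit clause (p2) forces p2 = True.
In (¬p2 ∨ ¬p6) only ¬p6 is left, so p6 = False.
Unit clause (¬p4) forces p4 = False.
In (p0 ∨ ¬p2) only p0 is left, so p0 = True.
In (¬p1 ∨ p4) only ¬p1 is left, so p1 = False.
In (p5 ∨ p6) only p5 is left, so p5 = True.
In (¬p0 ∨ p7) only p7 is left, so p7 = True.
In (p3 ∨ ¬p5 ∨ p6 ∨ ¬p7) only p3 is left, so p3 = True.
All clauses satisfied.

p0=T, p1=F, p2=T, p3=T, p4=F, p5=T, p6=F, p7=T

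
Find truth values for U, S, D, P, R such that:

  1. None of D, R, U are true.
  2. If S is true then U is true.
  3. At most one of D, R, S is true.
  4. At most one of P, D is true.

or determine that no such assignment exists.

U = False, S = False, D = False, P = True, R = False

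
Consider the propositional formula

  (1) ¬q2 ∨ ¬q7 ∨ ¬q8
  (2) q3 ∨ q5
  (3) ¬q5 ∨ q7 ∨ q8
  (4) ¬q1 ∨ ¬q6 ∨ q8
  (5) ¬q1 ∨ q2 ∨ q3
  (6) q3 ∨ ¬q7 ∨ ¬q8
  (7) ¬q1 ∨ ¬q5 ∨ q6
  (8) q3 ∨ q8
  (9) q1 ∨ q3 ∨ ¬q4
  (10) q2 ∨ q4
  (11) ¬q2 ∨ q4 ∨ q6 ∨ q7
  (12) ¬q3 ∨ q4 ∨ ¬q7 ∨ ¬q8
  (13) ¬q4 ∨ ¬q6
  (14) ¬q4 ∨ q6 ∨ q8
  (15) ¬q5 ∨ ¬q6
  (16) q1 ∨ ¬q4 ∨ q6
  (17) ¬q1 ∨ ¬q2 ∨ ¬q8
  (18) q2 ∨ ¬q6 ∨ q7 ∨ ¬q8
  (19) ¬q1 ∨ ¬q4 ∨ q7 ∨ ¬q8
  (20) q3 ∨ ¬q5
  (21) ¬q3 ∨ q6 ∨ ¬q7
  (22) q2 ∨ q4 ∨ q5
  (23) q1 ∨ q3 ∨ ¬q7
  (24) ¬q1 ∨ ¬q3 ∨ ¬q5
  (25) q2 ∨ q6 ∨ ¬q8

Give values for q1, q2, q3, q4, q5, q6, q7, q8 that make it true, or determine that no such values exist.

q1: False; q2: True; q3: True; q4: False; q5: False; q6: True; q7: True; q8: False

Set q1 = False.
Try q2 = False:
  (q2 ∨ q4) forces q4 = True.
  (q1 ∨ q3 ∨ ¬q4) forces q3 = True.
  (¬q4 ∨ ¬q6) forces q6 = False.
  clause (q1 ∨ ¬q4 ∨ q6) is falsified — backtrack.
So q2 = True.
Try q3 = False:
  (q3 ∨ q5) forces q5 = True.
  clause (q3 ∨ ¬q5) is falsified — backtrack.
So q3 = True.
Set q4 = False.
Try q5 = True:
  (¬q5 ∨ ¬q6) forces q6 = False.
  (¬q2 ∨ q4 ∨ q6 ∨ q7) forces q7 = True.
  clause (¬q3 ∨ q6 ∨ ¬q7) is falsified — backtrack.
So q5 = False.
Set q6 = True.
Set q7 = True.
  then (¬q2 ∨ ¬q7 ∨ ¬q8) forces q8 = False.
All clauses satisfied.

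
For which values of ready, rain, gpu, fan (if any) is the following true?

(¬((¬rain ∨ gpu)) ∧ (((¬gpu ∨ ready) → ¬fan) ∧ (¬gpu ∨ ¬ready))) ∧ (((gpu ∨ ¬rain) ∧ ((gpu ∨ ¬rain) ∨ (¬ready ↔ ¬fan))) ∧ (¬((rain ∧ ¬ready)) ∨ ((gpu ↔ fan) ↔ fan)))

Unsatisfiable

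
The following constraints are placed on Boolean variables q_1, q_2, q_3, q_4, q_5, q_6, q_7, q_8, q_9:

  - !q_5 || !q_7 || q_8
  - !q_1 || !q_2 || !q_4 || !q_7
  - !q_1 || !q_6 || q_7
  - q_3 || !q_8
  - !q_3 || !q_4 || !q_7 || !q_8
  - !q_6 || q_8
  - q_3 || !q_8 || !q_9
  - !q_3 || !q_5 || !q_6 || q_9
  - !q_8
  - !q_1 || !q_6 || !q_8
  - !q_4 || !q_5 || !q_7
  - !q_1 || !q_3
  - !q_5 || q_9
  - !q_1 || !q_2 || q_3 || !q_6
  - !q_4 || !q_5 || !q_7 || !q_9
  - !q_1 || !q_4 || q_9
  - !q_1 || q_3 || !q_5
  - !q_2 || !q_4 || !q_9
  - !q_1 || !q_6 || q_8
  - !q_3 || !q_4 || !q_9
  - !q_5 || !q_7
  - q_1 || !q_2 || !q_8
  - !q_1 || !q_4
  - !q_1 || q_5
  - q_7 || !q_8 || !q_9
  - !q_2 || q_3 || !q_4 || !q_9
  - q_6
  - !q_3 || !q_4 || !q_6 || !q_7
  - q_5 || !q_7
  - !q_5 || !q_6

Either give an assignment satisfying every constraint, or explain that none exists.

Case q_6 = True:
  (!q_6 || q_8) forces q_8 = True.
  Clause (!q_8) is falsified — contradiction.
Case q_6 = False:
  Clause (q_6) is falsified — contradiction.
Both cases fail, so the formula is unsatisfiable.

The formula is unsatisfiable.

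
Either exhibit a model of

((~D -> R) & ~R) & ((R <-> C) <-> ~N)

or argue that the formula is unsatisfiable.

R: False, C: False, N: False, D: True

  (~D -> R) & ~R = True
    ~D -> R = True
      ~D = False
    ~R = True
  (R <-> C) <-> ~N = True
    R <-> C = True
    ~N = True
Both conjuncts True, so the formula holds.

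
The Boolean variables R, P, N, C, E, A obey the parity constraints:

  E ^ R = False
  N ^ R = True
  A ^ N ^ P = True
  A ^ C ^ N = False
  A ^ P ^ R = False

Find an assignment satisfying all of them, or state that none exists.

R = True; P = False; N = False; C = True; E = True; A = True

E ^ R = T ^ T = False ✓
N ^ R = F ^ T = True ✓
A ^ N ^ P = T ^ F ^ F = True ✓
A ^ C ^ N = T ^ T ^ F = False ✓
A ^ P ^ R = T ^ F ^ T = False ✓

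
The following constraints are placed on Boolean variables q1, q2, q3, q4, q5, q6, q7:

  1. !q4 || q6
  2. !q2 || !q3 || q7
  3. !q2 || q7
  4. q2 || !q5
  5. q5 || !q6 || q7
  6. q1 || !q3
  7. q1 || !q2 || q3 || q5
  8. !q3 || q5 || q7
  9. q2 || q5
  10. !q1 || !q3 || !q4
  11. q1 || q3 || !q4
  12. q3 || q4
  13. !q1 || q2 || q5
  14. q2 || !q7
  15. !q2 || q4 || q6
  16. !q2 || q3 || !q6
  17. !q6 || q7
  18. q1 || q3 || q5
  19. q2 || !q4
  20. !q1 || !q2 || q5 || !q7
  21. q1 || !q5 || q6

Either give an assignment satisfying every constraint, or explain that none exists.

Try q1 = False:
  (q1 || !q3) forces q3 = False.
  (q1 || q3 || !q4) forces q4 = False.
  clause (q3 || q4) is falsified — backtrack.
So q1 = True.
Set q2 = True.
  then (!q2 || q7) forces q7 = True.
  then (!q1 || !q2 || q5 || !q7) forces q5 = True.
Set q3 = True.
  then (!q1 || !q3 || !q4) forces q4 = False.
  then (!q2 || q4 || q6) forces q6 = True.
All clauses satisfied.

q1 = True, q2 = True, q3 = True, q4 = False, q5 = True, q6 = True, q7 = True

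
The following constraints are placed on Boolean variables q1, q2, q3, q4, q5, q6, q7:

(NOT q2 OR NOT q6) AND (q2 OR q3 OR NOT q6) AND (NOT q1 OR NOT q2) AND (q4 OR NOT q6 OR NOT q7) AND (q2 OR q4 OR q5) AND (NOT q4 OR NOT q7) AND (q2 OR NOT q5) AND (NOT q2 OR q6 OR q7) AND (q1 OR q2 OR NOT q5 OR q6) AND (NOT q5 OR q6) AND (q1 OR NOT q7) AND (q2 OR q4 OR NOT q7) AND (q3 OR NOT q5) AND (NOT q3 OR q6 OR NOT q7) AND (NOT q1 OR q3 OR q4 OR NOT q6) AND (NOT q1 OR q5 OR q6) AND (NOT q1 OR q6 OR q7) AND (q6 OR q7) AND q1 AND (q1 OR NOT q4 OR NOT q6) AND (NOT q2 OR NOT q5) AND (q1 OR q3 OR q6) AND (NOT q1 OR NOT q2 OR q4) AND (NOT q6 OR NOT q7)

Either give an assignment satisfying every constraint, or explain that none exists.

Unit clause (q1) forces q1 = True.
In (NOT q1 OR NOT q2) only NOT q2 is left, so q2 = False.
In (q2 OR NOT q5) only NOT q5 is left, so q5 = False.
In (NOT q1 OR q5 OR q6) only q6 is left, so q6 = True.
In (NOT q6 OR NOT q7) only NOT q7 is left, so q7 = False.
In (q2 OR q3 OR NOT q6) only q3 is left, so q3 = True.
In (q2 OR q4 OR q5) only q4 is left, so q4 = True.
All clauses satisfied.

q1: True, q2: False, q3: True, q4: True, q5: False, q6: True, q7: False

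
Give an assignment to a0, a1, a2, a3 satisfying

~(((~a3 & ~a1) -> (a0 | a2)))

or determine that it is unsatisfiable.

a0: False, a1: False, a2: False, a3: False

  ~(((~a3 & ~a1) -> (a0 | a2))) = True
    (~a3 & ~a1) -> (a0 | a2) = False
      ~a3 & ~a1 = True
        ~a3 = True
        ~a1 = True
      a0 | a2 = False
The formula evaluates to True.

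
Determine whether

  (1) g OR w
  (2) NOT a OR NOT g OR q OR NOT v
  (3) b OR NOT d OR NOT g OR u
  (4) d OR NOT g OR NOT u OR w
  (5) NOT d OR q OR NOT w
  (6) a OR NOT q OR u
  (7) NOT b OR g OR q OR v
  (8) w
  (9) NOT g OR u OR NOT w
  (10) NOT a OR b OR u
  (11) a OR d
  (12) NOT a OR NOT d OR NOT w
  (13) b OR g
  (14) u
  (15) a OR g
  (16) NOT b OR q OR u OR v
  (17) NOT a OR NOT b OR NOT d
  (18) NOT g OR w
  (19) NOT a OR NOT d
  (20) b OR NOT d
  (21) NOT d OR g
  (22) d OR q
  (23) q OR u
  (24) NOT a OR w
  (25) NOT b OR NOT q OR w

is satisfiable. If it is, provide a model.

g=T; w=T; u=T; q=T; v=F; a=T; d=F; b=T

Unit clause (w) forces w = True.
Unit clause (u) forces u = True.
Set g = True.
Try q = False:
  (NOT d OR q OR NOT w) forces d = False.
  clause (d OR q) is falsified — backtrack.
So q = True.
Set v = False.
Set a = True.
  then (NOT a OR NOT d OR NOT w) forces d = False.
Set b = True.
All clauses satisfied.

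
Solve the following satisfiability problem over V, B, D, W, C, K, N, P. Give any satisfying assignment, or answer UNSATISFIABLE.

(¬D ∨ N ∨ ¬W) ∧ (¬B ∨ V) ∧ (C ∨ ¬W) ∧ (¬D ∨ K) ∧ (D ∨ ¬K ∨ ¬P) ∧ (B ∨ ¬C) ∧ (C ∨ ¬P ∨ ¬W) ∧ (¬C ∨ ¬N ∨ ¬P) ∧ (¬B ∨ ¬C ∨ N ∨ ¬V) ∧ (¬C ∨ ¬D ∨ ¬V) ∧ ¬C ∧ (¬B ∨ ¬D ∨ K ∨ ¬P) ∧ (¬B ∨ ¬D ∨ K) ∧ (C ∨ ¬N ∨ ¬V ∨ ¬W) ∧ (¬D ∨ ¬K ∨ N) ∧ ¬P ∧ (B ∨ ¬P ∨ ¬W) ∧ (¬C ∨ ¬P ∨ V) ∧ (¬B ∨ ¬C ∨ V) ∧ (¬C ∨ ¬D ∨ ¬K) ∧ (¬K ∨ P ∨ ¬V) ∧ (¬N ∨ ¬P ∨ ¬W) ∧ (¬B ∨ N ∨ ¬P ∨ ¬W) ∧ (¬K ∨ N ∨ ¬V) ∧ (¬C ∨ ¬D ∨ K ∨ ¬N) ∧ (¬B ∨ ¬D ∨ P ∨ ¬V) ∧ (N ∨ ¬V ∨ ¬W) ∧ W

Case W = True:
  (C ∨ ¬W) forces C = True.
  Clause (¬C) is falsified — contradiction.
Case W = False:
  Clause (W) is falsified — contradiction.
Both cases fail, so the formula is unsatisfiable.

UNSATISFIABLE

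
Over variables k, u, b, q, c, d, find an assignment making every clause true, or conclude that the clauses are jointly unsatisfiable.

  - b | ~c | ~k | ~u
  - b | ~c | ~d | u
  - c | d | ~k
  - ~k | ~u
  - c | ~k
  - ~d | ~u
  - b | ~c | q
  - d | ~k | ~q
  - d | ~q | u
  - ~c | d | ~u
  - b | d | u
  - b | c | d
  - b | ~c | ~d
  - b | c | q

k: False, u: False, b: True, q: False, c: False, d: True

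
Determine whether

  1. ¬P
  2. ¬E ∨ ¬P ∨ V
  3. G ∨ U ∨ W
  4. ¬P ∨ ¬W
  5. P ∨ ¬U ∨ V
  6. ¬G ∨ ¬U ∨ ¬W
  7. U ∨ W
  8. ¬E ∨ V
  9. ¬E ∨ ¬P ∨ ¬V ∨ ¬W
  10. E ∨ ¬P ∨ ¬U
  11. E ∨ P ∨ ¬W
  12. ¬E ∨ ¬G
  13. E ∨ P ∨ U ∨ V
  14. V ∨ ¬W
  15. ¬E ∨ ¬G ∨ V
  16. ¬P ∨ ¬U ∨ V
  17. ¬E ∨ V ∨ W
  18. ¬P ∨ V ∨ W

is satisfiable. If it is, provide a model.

Unit clause (¬P) forces P = False.
Set U = False.
  then (U ∨ W) forces W = True.
  then (E ∨ P ∨ ¬W) forces E = True.
  then (¬E ∨ ¬G) forces G = False.
  then (V ∨ ¬W) forces V = True.
All clauses satisfied.

U=F, G=F, P=F, W=T, E=T, V=T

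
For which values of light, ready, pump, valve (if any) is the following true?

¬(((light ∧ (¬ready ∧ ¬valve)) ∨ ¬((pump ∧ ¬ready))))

light = False; ready = False; pump = True; valve = True

  ¬(((light ∧ (¬ready ∧ ¬valve)) ∨ ¬((pump ∧ ¬ready)))) = True
    (light ∧ (¬ready ∧ ¬valve)) ∨ ¬((pump ∧ ¬ready)) = False
      light ∧ (¬ready ∧ ¬valve) = False
        ¬ready ∧ ¬valve = False
          ¬ready = True
          ¬valve = False
      ¬((pump ∧ ¬ready)) = False
        pump ∧ ¬ready = True
          ¬ready = True
The formula evaluates to True.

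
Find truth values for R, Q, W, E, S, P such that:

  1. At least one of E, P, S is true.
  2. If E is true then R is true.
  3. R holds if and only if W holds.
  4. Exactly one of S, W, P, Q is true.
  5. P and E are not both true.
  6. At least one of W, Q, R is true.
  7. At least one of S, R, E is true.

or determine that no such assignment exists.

R=T, Q=F, W=T, E=T, S=F, P=F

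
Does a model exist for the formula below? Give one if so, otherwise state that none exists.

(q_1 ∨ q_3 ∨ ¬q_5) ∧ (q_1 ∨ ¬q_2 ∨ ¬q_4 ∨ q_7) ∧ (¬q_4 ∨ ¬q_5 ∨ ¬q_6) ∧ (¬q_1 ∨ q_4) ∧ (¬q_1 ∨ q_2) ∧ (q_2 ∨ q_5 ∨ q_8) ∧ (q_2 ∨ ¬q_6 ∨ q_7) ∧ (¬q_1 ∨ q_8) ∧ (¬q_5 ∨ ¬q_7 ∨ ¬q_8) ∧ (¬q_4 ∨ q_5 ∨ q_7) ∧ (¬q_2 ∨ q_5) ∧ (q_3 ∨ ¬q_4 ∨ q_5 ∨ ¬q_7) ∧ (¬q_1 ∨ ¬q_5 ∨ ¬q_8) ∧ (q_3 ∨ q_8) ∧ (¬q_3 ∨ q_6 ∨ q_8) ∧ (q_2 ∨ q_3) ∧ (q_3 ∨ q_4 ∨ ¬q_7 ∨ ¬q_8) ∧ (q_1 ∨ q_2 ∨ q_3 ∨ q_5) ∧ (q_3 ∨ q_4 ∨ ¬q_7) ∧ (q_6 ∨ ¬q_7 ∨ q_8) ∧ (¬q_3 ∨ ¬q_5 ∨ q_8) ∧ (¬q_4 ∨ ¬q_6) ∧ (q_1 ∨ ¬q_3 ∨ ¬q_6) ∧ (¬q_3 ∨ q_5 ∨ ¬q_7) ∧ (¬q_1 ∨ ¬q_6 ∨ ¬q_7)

Try q_1 = True:
  (¬q_1 ∨ q_4) forces q_4 = True.
  (¬q_1 ∨ q_2) forces q_2 = True.
  (¬q_1 ∨ q_8) forces q_8 = True.
  (¬q_2 ∨ q_5) forces q_5 = True.
  clause (¬q_1 ∨ ¬q_5 ∨ ¬q_8) is falsified — backtrack.
So q_1 = False.
Set q_2 = True.
  then (¬q_2 ∨ q_5) forces q_5 = True.
  then (q_1 ∨ q_3 ∨ ¬q_5) forces q_3 = True.
  then (¬q_3 ∨ ¬q_5 ∨ q_8) forces q_8 = True.
  then (q_1 ∨ ¬q_3 ∨ ¬q_6) forces q_6 = False.
  then (¬q_5 ∨ ¬q_7 ∨ ¬q_8) forces q_7 = False.
  then (q_1 ∨ ¬q_2 ∨ ¬q_4 ∨ q_7) forces q_4 = False.
All clauses satisfied.

q_1 = False; q_2 = True; q_3 = True; q_4 = False; q_5 = True; q_6 = False; q_7 = False; q_8 = True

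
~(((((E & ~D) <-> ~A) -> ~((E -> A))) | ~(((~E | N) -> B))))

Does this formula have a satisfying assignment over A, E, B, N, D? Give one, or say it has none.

A = True, E = False, B = True, N = True, D = False

  ~(((((E & ~D) <-> ~A) -> ~((E -> A))) | ~(((~E | N) -> B)))) = True
    (((E & ~D) <-> ~A) -> ~((E -> A))) | ~(((~E | N) -> B)) = False
      ((E & ~D) <-> ~A) -> ~((E -> A)) = False
        (E & ~D) <-> ~A = True
          E & ~D = False
            ~D = True
          ~A = False
        ~((E -> A)) = False
          E -> A = True
      ~(((~E | N) -> B)) = False
        (~E | N) -> B = True
          ~E | N = True
            ~E = True
The formula evaluates to True.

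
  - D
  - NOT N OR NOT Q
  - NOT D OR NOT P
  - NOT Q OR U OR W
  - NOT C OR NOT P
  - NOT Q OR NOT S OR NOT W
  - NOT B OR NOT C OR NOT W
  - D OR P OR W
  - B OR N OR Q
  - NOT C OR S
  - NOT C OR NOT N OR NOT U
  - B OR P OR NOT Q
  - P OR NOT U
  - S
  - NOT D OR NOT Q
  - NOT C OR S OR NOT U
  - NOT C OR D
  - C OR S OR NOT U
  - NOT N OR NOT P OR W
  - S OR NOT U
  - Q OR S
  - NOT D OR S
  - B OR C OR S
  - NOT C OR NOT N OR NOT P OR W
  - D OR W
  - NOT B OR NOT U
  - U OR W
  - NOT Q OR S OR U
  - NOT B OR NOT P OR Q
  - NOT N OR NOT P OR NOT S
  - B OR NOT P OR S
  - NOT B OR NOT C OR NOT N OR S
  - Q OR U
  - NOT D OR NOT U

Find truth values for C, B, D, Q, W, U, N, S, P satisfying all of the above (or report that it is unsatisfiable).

No satisfying assignment exists.

Case D = True:
  (NOT D OR NOT P) forces P = False.
  (P OR NOT U) forces U = False.
  (S) forces S = True.
  (NOT D OR NOT Q) forces Q = False.
  Clause (Q OR U) is falsified — contradiction.
Case D = False:
  Clause (D) is falsified — contradiction.
Both cases fail, so the formula is unsatisfiable.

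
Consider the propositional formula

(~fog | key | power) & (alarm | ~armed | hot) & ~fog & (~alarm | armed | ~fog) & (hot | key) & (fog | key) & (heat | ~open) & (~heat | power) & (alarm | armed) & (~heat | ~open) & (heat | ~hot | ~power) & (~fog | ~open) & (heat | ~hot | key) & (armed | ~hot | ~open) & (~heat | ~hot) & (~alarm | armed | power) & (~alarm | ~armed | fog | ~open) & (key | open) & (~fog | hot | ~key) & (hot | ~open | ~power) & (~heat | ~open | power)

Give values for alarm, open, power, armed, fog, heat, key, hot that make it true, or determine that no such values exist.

Unit clause (~fog) forces fog = False.
In (fog | key) only key is left, so key = True.
Set alarm = True.
Try open = True:
  (heat | ~open) forces heat = True.
  clause (~heat | ~open) is falsified — backtrack.
So open = False.
Set power = False.
  then (~heat | power) forces heat = False.
  then (~alarm | armed | power) forces armed = True.
Set hot = False.
All clauses satisfied.

alarm = True, open = False, power = False, armed = True, fog = False, heat = False, key = True, hot = False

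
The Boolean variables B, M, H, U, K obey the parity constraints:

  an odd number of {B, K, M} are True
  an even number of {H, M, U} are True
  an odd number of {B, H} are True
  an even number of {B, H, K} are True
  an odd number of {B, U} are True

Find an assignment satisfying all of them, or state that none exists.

B = False, M = False, H = True, U = True, K = True

{B, K, M}: 1 true → odd ✓
{H, M, U}: 2 true → even ✓
{B, H}: 1 true → odd ✓
{B, H, K}: 2 true → even ✓
{B, U}: 1 true → odd ✓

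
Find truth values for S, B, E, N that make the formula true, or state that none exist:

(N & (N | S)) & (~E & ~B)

S = True, B = False, E = False, N = True

  N & (N | S) = True
    N | S = True
  ~E & ~B = True
    ~E = True
    ~B = True
Both conjuncts True, so the formula holds.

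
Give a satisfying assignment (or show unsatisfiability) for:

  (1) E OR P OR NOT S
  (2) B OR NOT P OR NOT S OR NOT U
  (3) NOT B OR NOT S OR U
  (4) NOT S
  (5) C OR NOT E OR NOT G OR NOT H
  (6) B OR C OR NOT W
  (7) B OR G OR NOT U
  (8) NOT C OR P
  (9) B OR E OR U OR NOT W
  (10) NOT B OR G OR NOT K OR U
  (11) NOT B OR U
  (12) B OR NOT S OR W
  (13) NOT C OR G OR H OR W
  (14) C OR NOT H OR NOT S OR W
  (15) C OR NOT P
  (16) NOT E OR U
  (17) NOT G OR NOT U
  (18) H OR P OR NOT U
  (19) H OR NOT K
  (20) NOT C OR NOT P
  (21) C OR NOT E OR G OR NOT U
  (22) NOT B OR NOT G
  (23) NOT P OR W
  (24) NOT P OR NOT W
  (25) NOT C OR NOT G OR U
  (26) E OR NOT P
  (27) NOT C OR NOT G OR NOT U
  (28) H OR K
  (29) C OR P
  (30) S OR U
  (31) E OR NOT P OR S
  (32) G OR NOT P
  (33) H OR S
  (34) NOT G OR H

Case C = True:
  (NOT S) forces S = False.
  (NOT C OR P) forces P = True.
  Clause (NOT C OR NOT P) is falsified — contradiction.
Case C = False:
  (NOT S) forces S = False.
  (C OR NOT P) forces P = False.
  Clause (C OR P) is falsified — contradiction.
Both cases fail, so the formula is unsatisfiable.

Unsatisfiable — no assignment works.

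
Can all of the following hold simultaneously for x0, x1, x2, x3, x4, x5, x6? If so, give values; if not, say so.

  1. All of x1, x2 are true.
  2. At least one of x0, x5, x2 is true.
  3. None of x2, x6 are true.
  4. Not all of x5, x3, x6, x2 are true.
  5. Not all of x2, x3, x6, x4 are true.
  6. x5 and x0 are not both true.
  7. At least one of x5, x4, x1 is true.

Case x2 = True:
  Constraint (3) is violated (x2=T) — contradiction.
Case x2 = False:
  Constraint (1) is violated (x2=F) — contradiction.
Both cases fail — unsatisfiable.

No satisfying assignment exists.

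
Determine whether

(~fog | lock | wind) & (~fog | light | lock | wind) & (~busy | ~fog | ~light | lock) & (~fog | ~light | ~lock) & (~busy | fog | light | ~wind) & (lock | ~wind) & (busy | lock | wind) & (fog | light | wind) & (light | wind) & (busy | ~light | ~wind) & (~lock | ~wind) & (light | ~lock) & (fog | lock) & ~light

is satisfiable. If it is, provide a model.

Case wind = True:
  (lock | ~wind) forces lock = True.
  Clause (~lock | ~wind) is falsified — contradiction.
Case wind = False:
  (light | wind) forces light = True.
  Clause (~light) is falsified — contradiction.
Both cases fail, so the formula is unsatisfiable.

The formula is unsatisfiable.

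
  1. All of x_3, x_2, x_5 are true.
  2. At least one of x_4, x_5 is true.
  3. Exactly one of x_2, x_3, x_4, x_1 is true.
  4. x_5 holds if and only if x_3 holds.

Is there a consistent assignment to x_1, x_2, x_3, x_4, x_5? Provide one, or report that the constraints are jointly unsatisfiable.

Case x_2 = True:
  (1) forces x_3 = True.
  Constraint (3) is violated (x_2=T, x_3=T) — contradiction.
Case x_2 = False:
  Constraint (1) is violated (x_2=F) — contradiction.
Both cases fail — unsatisfiable.

Unsatisfiable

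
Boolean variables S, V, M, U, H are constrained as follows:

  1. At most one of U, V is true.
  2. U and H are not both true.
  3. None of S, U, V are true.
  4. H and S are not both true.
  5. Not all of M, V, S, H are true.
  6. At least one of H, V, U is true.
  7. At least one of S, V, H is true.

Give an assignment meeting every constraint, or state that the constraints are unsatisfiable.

S = False, V = False, M = False, U = False, H = True

  (1) {U, V}: 0 true — at most one ✓
  (2) U=F, H=T — not both ✓
  (3) {S, U, V}: 0 true — none ✓
  (4) H=T, S=F — not both ✓
  (5) {M, V, S, H}: 1/4 true — not all ✓
  (6) {H, V, U}: 1 true — at least one ✓
  (7) {S, V, H}: 1 true — at least one ✓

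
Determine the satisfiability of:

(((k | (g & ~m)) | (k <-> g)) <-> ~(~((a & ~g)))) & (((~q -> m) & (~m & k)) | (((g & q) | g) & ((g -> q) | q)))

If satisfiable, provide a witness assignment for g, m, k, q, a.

g = True; m = True; k = False; q = True; a = True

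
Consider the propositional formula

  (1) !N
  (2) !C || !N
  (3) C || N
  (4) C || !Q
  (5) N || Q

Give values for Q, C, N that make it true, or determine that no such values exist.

Unit clause (!N) forces N = False.
In (C || N) only C is left, so C = True.
In (N || Q) only Q is left, so Q = True.
Check each clause:
  (!N): !N holds.
  (!C || !N): !N holds.
  (C || N): C holds.
  (C || !Q): C holds.
  (N || Q): Q holds.
All clauses satisfied.

Q = True, C = True, N = False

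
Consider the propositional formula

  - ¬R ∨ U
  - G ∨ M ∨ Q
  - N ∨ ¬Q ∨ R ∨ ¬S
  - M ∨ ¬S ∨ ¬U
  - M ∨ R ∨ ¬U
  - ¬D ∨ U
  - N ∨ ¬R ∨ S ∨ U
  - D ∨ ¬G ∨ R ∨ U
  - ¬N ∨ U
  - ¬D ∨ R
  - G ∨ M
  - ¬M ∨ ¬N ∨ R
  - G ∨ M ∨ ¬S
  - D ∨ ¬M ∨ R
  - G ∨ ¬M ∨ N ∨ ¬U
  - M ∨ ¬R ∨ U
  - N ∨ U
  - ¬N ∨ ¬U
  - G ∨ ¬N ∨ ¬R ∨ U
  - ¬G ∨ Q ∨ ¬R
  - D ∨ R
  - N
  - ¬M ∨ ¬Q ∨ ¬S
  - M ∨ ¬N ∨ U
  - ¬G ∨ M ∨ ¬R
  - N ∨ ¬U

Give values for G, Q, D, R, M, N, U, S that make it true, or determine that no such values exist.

Unsatisfiable — no assignment works.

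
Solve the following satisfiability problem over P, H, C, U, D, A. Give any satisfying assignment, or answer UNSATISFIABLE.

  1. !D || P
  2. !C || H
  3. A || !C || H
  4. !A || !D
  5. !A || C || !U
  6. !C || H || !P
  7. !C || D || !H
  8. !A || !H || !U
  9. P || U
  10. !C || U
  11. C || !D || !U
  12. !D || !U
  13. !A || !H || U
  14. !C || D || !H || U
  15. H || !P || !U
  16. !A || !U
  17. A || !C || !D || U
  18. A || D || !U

P = True; H = True; C = False; U = False; D = True; A = False

Try P = False:
  (!D || P) forces D = False.
  (P || U) forces U = True.
  (!A || !U) forces A = False.
  clause (A || D || !U) is falsified — backtrack.
So P = True.
Set H = True.
Try C = True:
  (!C || D || !H) forces D = True.
  (!A || !D) forces A = False.
  (!C || U) forces U = True.
  clause (!D || !U) is falsified — backtrack.
So C = False.
Set U = False.
  then (!A || !H || U) forces A = False.
Set D = True.
All clauses satisfied.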